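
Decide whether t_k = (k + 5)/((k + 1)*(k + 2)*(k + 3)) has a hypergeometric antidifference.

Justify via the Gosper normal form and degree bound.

Yes. s_k = k*(3*k + 7)/(2*(k + 1)*(k + 2)).

Compute t_(k+1)/t_k: get (k + 1)*(k + 6)/((k + 4)*(k + 5)).
So A=k + 1 and B=k + 4, with C=k + 5.
Set up (k + 1)·f(k+1) − (k + 3)·f(k) − (k + 5) = 0.
Bound: deg f ≤ 2.
Solve for f: f(k) = k*(3*k + 7)/2 (degree 2 ≤ 2).
Certificate R = B(k−1)f/C = k*(k + 3)*(3*k + 7)/(2*(k + 5)) gives s_k = k*(3*k + 7)/(2*(k + 1)*(k + 2)).
Check: Δs_k = (k + 5)/(k**3 + 6*k**2 + 11*k + 6). ✓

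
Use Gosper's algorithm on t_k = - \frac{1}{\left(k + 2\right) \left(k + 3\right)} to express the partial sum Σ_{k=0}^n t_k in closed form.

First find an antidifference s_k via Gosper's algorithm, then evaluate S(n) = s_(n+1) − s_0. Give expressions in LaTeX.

t_(k+1)/t_k = (k + 2)/(k + 4).
A = k + 2, B = k + 4, C = 1.
f must satisfy (k + 2)·f(k+1) − (k + 3)·f(k) = 1.
From deg A=1, deg B=1, deg C=0: d=1.
Solving with deg f ≤ 1: f(k) = k/2.
Get s_k = R·t_k = -k/(2*k + 4) with R(k) = B(k−1)f(k)/C(k) = k*(k + 3)/2.
Verify: -1/(k**2 + 5*k + 6) matches t_k.
Telescope: S(n) = s_(n+1) − s_(0) = (-n - 1)/(2*(n + 3)) − (0) = (-n - 1)/(2*(n + 3)).

S(n) = \frac{- n - 1}{2 \left(n + 3\right)}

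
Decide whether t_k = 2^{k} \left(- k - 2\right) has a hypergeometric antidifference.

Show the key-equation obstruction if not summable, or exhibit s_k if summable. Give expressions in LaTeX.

Yes. s_k = - 2^{k} k.

t_(k+1)/t_k = 2*(k + 3)/(k + 2).
Factor: A=2; B=1; C=k + 2.
Set up (2)·f(k+1) − (1)·f(k) − (k + 2) = 0.
From deg A=0, deg B=0, deg C=1: d=1.
Solving with deg f ≤ 1: f(k) = k.
Then R = B(k−1)f/C = k/(k + 2), so s_k = R(k)·t_k = -2**k*k.
Δs = 2**k*(-k - 2), as required.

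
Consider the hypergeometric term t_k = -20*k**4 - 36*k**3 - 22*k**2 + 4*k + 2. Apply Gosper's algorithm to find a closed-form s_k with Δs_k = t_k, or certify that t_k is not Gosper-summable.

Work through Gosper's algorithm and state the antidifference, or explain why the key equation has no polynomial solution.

t_(k+1)/t_k = (10*k**4 + 58*k**3 + 125*k**2 + 114*k + 36)/(10*k**4 + 18*k**3 + 11*k**2 - 2*k - 1).
Factor: A=1; B=1; C=k**4 + 9*k**3/5 + 11*k**2/10 - k/5 - 1/10.
Solve (1)·f(k+1) − (1)·f(k) = k**4 + 9*k**3/5 + 11*k**2/10 - k/5 - 1/10.
Bound: deg f ≤ 5.
Solve for f: f(k) = k*(4*k**4 - k**3 - 4*k**2 - 4*k + 3)/20 (degree 5 ≤ 5).
Certificate R = B(k−1)f/C = k*(4*k**4 - k**3 - 4*k**2 - 4*k + 3)/(2*(10*k**4 + 18*k**3 + 11*k**2 - 2*k - 1)) gives s_k = k*(-4*k**4 + k**3 + 4*k**2 + 4*k - 3).
s_(k+1) − s_k = -20*k**4 - 36*k**3 - 22*k**2 + 4*k + 2 = t_k.

s_k = k*(-4*k**4 + k**3 + 4*k**2 + 4*k - 3)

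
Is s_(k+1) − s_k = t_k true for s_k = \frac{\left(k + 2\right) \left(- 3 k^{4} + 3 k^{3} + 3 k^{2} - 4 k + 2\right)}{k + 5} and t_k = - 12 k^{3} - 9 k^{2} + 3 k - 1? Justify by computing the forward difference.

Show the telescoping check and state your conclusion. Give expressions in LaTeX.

Invalid: residual \frac{3 \left(9 k^{4} + 72 k^{3} + 45 k^{2} - 18 k + 7\right)}{k^{2} + 11 k + 30} ≠ 0.

s_(k+1) = (-3*k**5 - 18*k**4 - 33*k**3 - 19*k**2 - 2*k + 3)/(k + 6)
s_(k+1) − s_k = (-12*k**5 - 114*k**4 - 240*k**3 - 103*k**2 + 25*k - 9)/(k**2 + 11*k + 30)
(s_(k+1) − s_k) − t_k = 3*(9*k**4 + 72*k**3 + 45*k**2 - 18*k + 7)/(k**2 + 11*k + 30)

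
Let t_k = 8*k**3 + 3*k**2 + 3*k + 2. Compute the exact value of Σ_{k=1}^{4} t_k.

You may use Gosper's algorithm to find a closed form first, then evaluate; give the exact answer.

The ratio is (8*k**3 + 27*k**2 + 33*k + 16)/(8*k**3 + 3*k**2 + 3*k + 2).
So A=1 and B=1, with C=k**3 + 3*k**2/8 + 3*k/8 + 1/4.
Solve (1)·f(k+1) − (1)·f(k) = k**3 + 3*k**2/8 + 3*k/8 + 1/4.
Bound: deg f ≤ 4.
Solve for f: f(k) = k*(2*k**3 - 3*k**2 + 2*k + 1)/8 (degree 4 ≤ 4).
So s_k = (B(k−1)f/C)·t_k = (k*(2*k**3 - 3*k**2 + 2*k + 1)/(8*k**3 + 3*k**2 + 3*k + 2))·t_k = k*(2*k**3 - 3*k**2 + 2*k + 1).
Verify: 8*k**3 + 3*k**2 + 3*k + 2 matches t_k.
Evaluate s at k=5 and k=1: 930 and 2; difference 928.

Σ = 928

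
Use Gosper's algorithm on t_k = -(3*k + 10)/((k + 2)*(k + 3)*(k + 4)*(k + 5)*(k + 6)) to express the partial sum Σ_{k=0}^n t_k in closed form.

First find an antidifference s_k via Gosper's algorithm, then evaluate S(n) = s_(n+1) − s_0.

S(n) = (-n**3 - 14*n**2 - 63*n - 50)/(40*(n**3 + 14*n**2 + 63*n + 90))

t_(k+1)/t_k = (k + 2)*(3*k + 13)/((k + 7)*(3*k + 10)).
Factor: A=k + 2; B=k + 7; C=k + 10/3.
Need (k + 2)·f(k+1) − (k + 6)·f(k) = k + 10/3.
deg f ≤ 4 (via 1,1,1).
Solve for f: f(k) = k*(k + 3)*(k**2 + 11*k + 38)/120 (degree 4 ≤ 4).
Then R = B(k−1)f/C = k*(k + 3)*(k + 6)*(k**2 + 11*k + 38)/(40*(3*k + 10)), so s_k = R(k)·t_k = k*(-k**2 - 11*k - 38)/(40*(k**3 + 11*k**2 + 38*k + 40)).
Check: Δs_k = (-3*k - 10)/(k**5 + 20*k**4 + 155*k**3 + 580*k**2 + 1044*k + 720). ✓
Telescope: S(n) = s_(n+1) − s_(0) = (-n**3 - 14*n**2 - 63*n - 50)/(40*(n**3 + 14*n**2 + 63*n + 90)) − (0) = (-n**3 - 14*n**2 - 63*n - 50)/(40*(n**3 + 14*n**2 + 63*n + 90)).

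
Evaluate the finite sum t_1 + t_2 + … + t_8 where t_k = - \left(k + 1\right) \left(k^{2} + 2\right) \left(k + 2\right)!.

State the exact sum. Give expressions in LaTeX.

The ratio is (k + 2)*(k + 3)*((k + 1)**2 + 2)/((k + 1)*(k**2 + 2)).
So A=k + 3 and B=1, with C=k**3 + k**2 + 2*k + 2.
f must satisfy (k + 3)·f(k+1) − (1)·f(k) = k**3 + k**2 + 2*k + 2.
d = 2 from the (1,0,3) case.
Solving with deg f ≤ 2: f(k) = k**2 - 3*k + 4.
R(k) = B(k−1)·f(k)/C(k) = (k**2 - 3*k + 4)/((k + 1)*(k**2 + 2)); s_k = R·t_k = -(k**2 - 3*k + 4)*factorial(k + 2).
Check: Δs_k = -(k + 1)*(k**2 + 2)*factorial(k + 2). ✓
Evaluate s at k=9 and k=1: -2315174400 and -12; difference -2315174388.

Σ = -2315174388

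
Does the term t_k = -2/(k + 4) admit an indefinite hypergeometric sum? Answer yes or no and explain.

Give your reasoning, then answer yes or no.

No — t_k has no hypergeometric antidifference.

The ratio is (k + 4)/(k + 5).
Take A(k)=k + 4, B(k)=k + 5, C(k)=1.
Solve (k + 4)·f(k+1) − (k + 4)·f(k) = 1.
Bound: deg f ≤ 0.
Generic f = c0 gives residual -1; -1 = 0 cannot hold, so t_k is not Gosper-summable.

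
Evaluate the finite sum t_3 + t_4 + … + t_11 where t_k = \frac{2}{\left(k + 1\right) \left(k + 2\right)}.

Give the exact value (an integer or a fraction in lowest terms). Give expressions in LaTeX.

Compute t_(k+1)/t_k: get (k + 1)/(k + 3).
So A=k + 1 and B=k + 3, with C=1.
Solve (k + 1)·f(k+1) − (k + 2)·f(k) = 1.
Degrees (1,1,0) ⇒ d ≤ 1.
A polynomial solution: f(k) = k.
R(k) = B(k−1)·f(k)/C(k) = k*(k + 2); s_k = R·t_k = 2*k/(k + 1).
Verify: 2/(k**2 + 3*k + 2) matches t_k.
Telescoping: Σ = s_(12) − s_(3) = 24/13 − (3/2) = 9/26.

Σ = 9/26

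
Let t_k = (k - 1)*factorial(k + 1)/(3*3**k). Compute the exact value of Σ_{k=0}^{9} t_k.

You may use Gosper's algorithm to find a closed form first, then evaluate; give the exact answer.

t_(k+1)/t_k = k*(k + 2)/(3*(k - 1)).
A = k/3 + 2/3, B = 1, C = k - 1.
Solve (k/3 + 2/3)·f(k+1) − (1)·f(k) = k - 1.
From deg A=1, deg B=0, deg C=1: d=0.
Coefficient equations give f(k) = 3.
Get s_k = R·t_k = factorial(k + 1)/3**k with R(k) = B(k−1)f(k)/C(k) = 3/(k - 1).
Check: Δs_k = (k - 1)*factorial(k + 1)/(3*3**k). ✓
Evaluate s at k=10 and k=0: 492800/729 and 1; difference 492071/729.

Σ = 492071/729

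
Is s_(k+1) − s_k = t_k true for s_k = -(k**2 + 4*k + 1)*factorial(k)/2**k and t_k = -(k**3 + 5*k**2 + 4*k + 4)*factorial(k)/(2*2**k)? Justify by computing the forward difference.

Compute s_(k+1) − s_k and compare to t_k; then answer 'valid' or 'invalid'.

s_(k+1) = -(k**2 + 6*k + 6)*factorial(k + 1)/(2*2**k)
s_(k+1) − s_k = -(k**3 + 5*k**2 + 4*k + 4)*factorial(k)/(2*2**k)
(s_(k+1) − s_k) − t_k = 0

Valid — Δs_k = t_k.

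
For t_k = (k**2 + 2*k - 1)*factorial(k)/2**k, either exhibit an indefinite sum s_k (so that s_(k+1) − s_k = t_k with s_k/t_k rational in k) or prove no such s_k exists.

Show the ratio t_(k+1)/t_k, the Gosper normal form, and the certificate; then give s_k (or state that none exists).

Compute t_(k+1)/t_k: get (k + 1)*(2*k + (k + 1)**2 + 1)/(2*(k**2 + 2*k - 1)).
So A=k/2 + 1/2 and B=1, with C=k**2 + 2*k - 1.
f must satisfy (k/2 + 1/2)·f(k+1) − (1)·f(k) = k**2 + 2*k - 1.
Bound: deg f ≤ 1.
Solve for f: f(k) = 2*(k + 2) (degree 1 ≤ 1).
R(k) = B(k−1)·f(k)/C(k) = 2*(k + 2)/(k**2 + 2*k - 1); s_k = R·t_k = 2**(1 - k)*(k + 2)*factorial(k).
Verify: (k**2 + 2*k - 1)*factorial(k)/2**k matches t_k.

s_k = 2**(1 - k)*(k + 2)*factorial(k)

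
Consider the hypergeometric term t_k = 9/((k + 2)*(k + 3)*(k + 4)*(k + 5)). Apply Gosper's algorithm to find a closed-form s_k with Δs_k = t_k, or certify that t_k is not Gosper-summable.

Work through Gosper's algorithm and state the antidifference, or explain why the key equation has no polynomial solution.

Ratio r(k) = (k + 2)/(k + 6).
Take A(k)=k + 2, B(k)=k + 6, C(k)=1.
Set up (k + 2)·f(k+1) − (k + 5)·f(k) − (1) = 0.
deg f ≤ 3 (via 1,1,0).
Solve for f: f(k) = k*(k**2 + 9*k + 26)/72 (degree 3 ≤ 3).
Then R = B(k−1)f/C = k*(k + 5)*(k**2 + 9*k + 26)/72, so s_k = R(k)·t_k = k*(k**2 + 9*k + 26)/(8*(k + 2)*(k + 3)*(k + 4)).
Verify: 9/(k**4 + 14*k**3 + 71*k**2 + 154*k + 120) matches t_k.

s_k = k*(k**2 + 9*k + 26)/(8*(k + 2)*(k + 3)*(k + 4))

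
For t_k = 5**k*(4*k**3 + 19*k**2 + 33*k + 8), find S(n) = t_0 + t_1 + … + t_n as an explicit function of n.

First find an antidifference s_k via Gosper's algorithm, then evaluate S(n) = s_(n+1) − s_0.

r(k) = 5*(4*k**3 + 31*k**2 + 83*k + 64)/(4*k**3 + 19*k**2 + 33*k + 8) after simplifying.
So A=5 and B=1, with C=k**3 + 19*k**2/4 + 33*k/4 + 2.
Key eq: (5)·f(k+1) = (1)·f(k) + (k**3 + 19*k**2/4 + 33*k/4 + 2).
d = 3 from the (0,0,3) case.
Coefficient equations give f(k) = (k**3 + k**2 + 2*k - 3)/4.
Get s_k = R·t_k = 5**k*(k**3 + k**2 + 2*k - 3) with R(k) = B(k−1)f(k)/C(k) = (k**3 + k**2 + 2*k - 3)/(4*k**3 + 19*k**2 + 33*k + 8).
Verify: 5**k*(4*k**3 + 19*k**2 + 33*k + 8) matches t_k.
s_(n+1) = 5**(n + 1)*(n**3 + 4*n**2 + 7*n + 1) and s_(0) = -3, so S(n) = 5*5**n*n**3 + 20*5**n*n**2 + 35*5**n*n + 5*5**n + 3.

S(n) = 5*5**n*n**3 + 20*5**n*n**2 + 35*5**n*n + 5*5**n + 3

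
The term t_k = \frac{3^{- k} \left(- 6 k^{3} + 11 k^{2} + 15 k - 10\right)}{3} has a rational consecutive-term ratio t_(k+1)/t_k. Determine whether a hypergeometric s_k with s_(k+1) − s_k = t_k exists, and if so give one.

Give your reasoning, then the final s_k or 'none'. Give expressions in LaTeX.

s_k = 3^{- k} \left(3 k^{3} - k^{2} - 4 k + 4\right)

Ratio r(k) = (6*k**3 + 7*k**2 - 19*k - 10)/(3*(6*k**3 - 11*k**2 - 15*k + 10)).
Factor: A=1/3; B=1; C=k**3 - 11*k**2/6 - 5*k/2 + 5/3.
f must satisfy (1/3)·f(k+1) − (1)·f(k) = k**3 - 11*k**2/6 - 5*k/2 + 5/3.
From deg A=0, deg B=0, deg C=3: d=3.
Match coefficients ⇒ f(k) = -(3*k**3 - k**2 - 4*k + 4)/2.
R(k) = B(k−1)·f(k)/C(k) = -3*(3*k**3 - k**2 - 4*k + 4)/(6*k**3 - 11*k**2 - 15*k + 10); s_k = R·t_k = (3*k**3 - k**2 - 4*k + 4)/3**k.
s_(k+1) − s_k = (-6*k**3 + 11*k**2 + 15*k - 10)/(3*3**k) = t_k.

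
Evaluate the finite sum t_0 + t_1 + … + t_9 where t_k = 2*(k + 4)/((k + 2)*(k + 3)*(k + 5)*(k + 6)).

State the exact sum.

Step 1: r(k) = (k + 2)*(k + 5)**2/((k + 4)**2*(k + 7)).
Factor: A=k + 2; B=k + 7; C=k**2 + 8*k + 16.
Set up (k + 2)·f(k+1) − (k + 6)·f(k) − (k**2 + 8*k + 16) = 0.
Degrees (1,1,2) ⇒ d ≤ 4.
A polynomial solution: f(k) = k*(k + 3)*(k + 4)*(k + 7)/20.
R(k) = B(k−1)·f(k)/C(k) = k*(k + 3)*(k + 6)*(k + 7)/(20*(k + 4)); s_k = R·t_k = k*(k + 7)/(10*(k**2 + 7*k + 10)).
Δs = 2*(k + 4)/(k**4 + 16*k**3 + 91*k**2 + 216*k + 180), as required.
Evaluate s at k=10 and k=0: 17/180 and 0; difference 17/180.

Σ = 17/180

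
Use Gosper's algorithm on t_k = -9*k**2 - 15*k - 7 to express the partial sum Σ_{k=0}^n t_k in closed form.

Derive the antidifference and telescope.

r(k) = (9*k**2 + 33*k + 31)/(9*k**2 + 15*k + 7) after simplifying.
Normal form (A,B,C) = (1, 1, k**2 + 5*k/3 + 7/9).
Need (1)·f(k+1) − (1)·f(k) = k**2 + 5*k/3 + 7/9.
d = 3 from the (0,0,2) case.
Solve for f: f(k) = k*(3*k**2 + 3*k + 1)/9 (degree 3 ≤ 3).
Then R = B(k−1)f/C = k*(3*k**2 + 3*k + 1)/(9*k**2 + 15*k + 7), so s_k = R(k)·t_k = k*(-3*k**2 - 3*k - 1).
Δs = -9*k**2 - 15*k - 7, as required.
Telescope: S(n) = s_(n+1) − s_(0) = -3*n**3 - 12*n**2 - 16*n - 7 − (0) = -3*n**3 - 12*n**2 - 16*n - 7.

S(n) = -3*n**3 - 12*n**2 - 16*n - 7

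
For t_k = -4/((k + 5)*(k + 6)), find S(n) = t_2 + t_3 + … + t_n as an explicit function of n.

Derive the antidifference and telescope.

The ratio is (k + 5)/(k + 7).
Take A(k)=k + 5, B(k)=k + 7, C(k)=1.
Key eq: (k + 5)·f(k+1) = (k + 6)·f(k) + (1).
From deg A=1, deg B=1, deg C=0: d=1.
Solving with deg f ≤ 1: f(k) = k/5.
Certificate R = B(k−1)f/C = k*(k + 6)/5 gives s_k = -4*k/(5*k + 25).
s_(k+1) − s_k = -4/(k**2 + 11*k + 30) = t_k.
Evaluate: s_(n+1) = 4*(-n - 1)/(5*(n + 6)); subtract s_(2) = -8/35 ⇒ S(n) = 4*(1 - n)/(7*(n + 6)).

S(n) = 4*(1 - n)/(7*(n + 6))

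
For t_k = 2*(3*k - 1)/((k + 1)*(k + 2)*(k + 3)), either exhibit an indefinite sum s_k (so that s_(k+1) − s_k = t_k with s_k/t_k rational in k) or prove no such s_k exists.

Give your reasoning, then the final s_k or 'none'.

Compute t_(k+1)/t_k: get (k + 1)*(3*k + 2)/((k + 4)*(3*k - 1)).
Gosper form: A/B · C(k+1)/C(k) with A=k + 1, B=k + 4, C=k - 1/3.
f must satisfy (k + 1)·f(k+1) − (k + 3)·f(k) = k - 1/3.
Degrees (1,1,1) ⇒ d ≤ 2.
Solving with deg f ≤ 2: f(k) = k*(k - 3)/6.
Then R = B(k−1)f/C = k*(k - 3)*(k + 3)/(2*(3*k - 1)), so s_k = R(k)·t_k = k*(k - 3)/((k + 1)*(k + 2)).
Check: Δs_k = 2*(3*k - 1)/(k**3 + 6*k**2 + 11*k + 6). ✓

s_k = k*(k - 3)/((k + 1)*(k + 2))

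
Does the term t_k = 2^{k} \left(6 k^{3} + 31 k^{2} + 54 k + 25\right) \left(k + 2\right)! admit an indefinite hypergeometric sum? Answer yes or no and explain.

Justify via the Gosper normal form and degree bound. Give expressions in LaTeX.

r(k) = 2*(6*k**4 + 67*k**3 + 281*k**2 + 518*k + 348)/(6*k**3 + 31*k**2 + 54*k + 25) after simplifying.
A = 2*k + 6, B = 1, C = k**3 + 31*k**2/6 + 9*k + 25/6.
Key eq: (2*k + 6)·f(k+1) = (1)·f(k) + (k**3 + 31*k**2/6 + 9*k + 25/6).
Degrees (1,0,3) ⇒ d ≤ 2.
A polynomial solution: f(k) = (k + 1)*(3*k - 1)/6.
R(k) = B(k−1)·f(k)/C(k) = (k + 1)*(3*k - 1)/(6*k**3 + 31*k**2 + 54*k + 25); s_k = R·t_k = 2**k*(k + 1)*(3*k - 1)*factorial(k + 2).
Verify: 2**k*(6*k**3 + 31*k**2 + 54*k + 25)*factorial(k + 2) matches t_k.

Yes. s_k = 2^{k} \left(k + 1\right) \left(3 k - 1\right) \left(k + 2\right)!.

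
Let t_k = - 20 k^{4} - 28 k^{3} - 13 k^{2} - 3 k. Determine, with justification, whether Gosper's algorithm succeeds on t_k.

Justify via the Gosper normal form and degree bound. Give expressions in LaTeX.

r(k) = (20*k**4 + 108*k**3 + 217*k**2 + 193*k + 64)/(k*(20*k**3 + 28*k**2 + 13*k + 3)) after simplifying.
Take A(k)=1, B(k)=1, C(k)=k**4 + 7*k**3/5 + 13*k**2/20 + 3*k/20.
Need (1)·f(k+1) − (1)·f(k) = k**4 + 7*k**3/5 + 13*k**2/20 + 3*k/20.
deg f ≤ 5 (via 0,0,4).
Solve for f: f(k) = k**2*(k - 1)*(4*k**2 + k - 2)/20 (degree 5 ≤ 5).
Certificate R = B(k−1)f/C = k*(k - 1)*(4*k**2 + k - 2)/(20*k**3 + 28*k**2 + 13*k + 3) gives s_k = k**2*(-4*k**3 + 3*k**2 + 3*k - 2).
Δs = k*(-20*k**3 - 28*k**2 - 13*k - 3), as required.

Yes. s_k = k^{2} \left(- 4 k^{3} + 3 k^{2} + 3 k - 2\right).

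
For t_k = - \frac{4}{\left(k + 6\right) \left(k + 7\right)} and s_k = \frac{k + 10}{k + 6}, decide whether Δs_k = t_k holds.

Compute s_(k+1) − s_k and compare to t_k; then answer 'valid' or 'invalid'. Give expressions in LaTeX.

valid (s_(k+1) − s_k reduces to t_k)

s_(k+1) = (k + 11)/(k + 7)
s_(k+1) − s_k = -4/(k**2 + 13*k + 42)
(s_(k+1) − s_k) − t_k = 0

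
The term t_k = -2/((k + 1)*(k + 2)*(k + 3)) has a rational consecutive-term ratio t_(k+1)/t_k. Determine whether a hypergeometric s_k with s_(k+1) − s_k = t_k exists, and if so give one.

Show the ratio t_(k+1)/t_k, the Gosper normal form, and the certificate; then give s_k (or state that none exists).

s_k = k*(-k - 3)/(2*(k + 1)*(k + 2))

t_(k+1)/t_k = (k + 1)/(k + 4).
Factor: A=k + 1; B=k + 4; C=1.
Solve (k + 1)·f(k+1) − (k + 3)·f(k) = 1.
From deg A=1, deg B=1, deg C=0: d=2.
Solving with deg f ≤ 2: f(k) = k*(k + 3)/4.
So s_k = (B(k−1)f/C)·t_k = (k*(k + 3)**2/4)·t_k = k*(-k - 3)/(2*(k + 1)*(k + 2)).
s_(k+1) − s_k = -2/(k**3 + 6*k**2 + 11*k + 6) = t_k.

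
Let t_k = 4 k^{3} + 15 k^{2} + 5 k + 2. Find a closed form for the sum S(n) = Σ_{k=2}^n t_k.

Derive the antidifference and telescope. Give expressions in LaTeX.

S(n) = n^{4} + 7 n^{3} + 11 n^{2} + 7 n - 26

Compute t_(k+1)/t_k: get (4*k**3 + 27*k**2 + 47*k + 26)/(4*k**3 + 15*k**2 + 5*k + 2).
A = 1, B = 1, C = k**3 + 15*k**2/4 + 5*k/4 + 1/2.
f must satisfy (1)·f(k+1) − (1)·f(k) = k**3 + 15*k**2/4 + 5*k/4 + 1/2.
From deg A=0, deg B=0, deg C=3: d=4.
Coefficient equations give f(k) = k*(k**3 + 3*k**2 - 4*k + 2)/4.
So s_k = (B(k−1)f/C)·t_k = (k*(k**3 + 3*k**2 - 4*k + 2)/(4*k**3 + 15*k**2 + 5*k + 2))·t_k = k*(k**3 + 3*k**2 - 4*k + 2).
Δs = 4*k**3 + 15*k**2 + 5*k + 2, as required.
s_(n+1) = n**4 + 7*n**3 + 11*n**2 + 7*n + 2 and s_(2) = 28, so S(n) = n**4 + 7*n**3 + 11*n**2 + 7*n - 26.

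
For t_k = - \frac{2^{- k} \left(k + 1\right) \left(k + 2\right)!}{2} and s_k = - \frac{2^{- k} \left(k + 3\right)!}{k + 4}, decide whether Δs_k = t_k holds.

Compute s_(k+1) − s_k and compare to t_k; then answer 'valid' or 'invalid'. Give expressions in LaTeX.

Invalid: residual \frac{2^{- k} \left(k^{2} + 5 k + 2\right) \left(k + 2\right)!}{2 \left(k + 4\right) \left(k + 5\right)} ≠ 0.

s_(k+1) = -factorial(k + 4)/(2*2**k*(k + 5))
s_(k+1) − s_k = -(k**2 + 6*k + 6)*factorial(k + 3)/(2*2**k*(k + 4)*(k + 5))
(s_(k+1) − s_k) − t_k = (k**2 + 5*k + 2)*factorial(k + 2)/(2*2**k*(k + 4)*(k + 5))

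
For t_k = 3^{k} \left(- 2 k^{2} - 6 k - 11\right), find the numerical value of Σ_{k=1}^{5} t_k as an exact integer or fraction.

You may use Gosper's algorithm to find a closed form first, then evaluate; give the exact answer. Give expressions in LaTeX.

Σ = -29145

The ratio is 3*(2*k**2 + 10*k + 19)/(2*k**2 + 6*k + 11).
A = 3, B = 1, C = k**2 + 3*k + 11/2.
Key eq: (3)·f(k+1) = (1)·f(k) + (k**2 + 3*k + 11/2).
deg f ≤ 2 (via 0,0,2).
Solving with deg f ≤ 2: f(k) = (k**2 + 4)/2.
So s_k = (B(k−1)f/C)·t_k = ((k**2 + 4)/(2*k**2 + 6*k + 11))·t_k = 3**k*(-k**2 - 4).
s_(k+1) − s_k = 3**k*(k**2 - 3*(k + 1)**2 - 8) = t_k.
Evaluate s at k=6 and k=1: -29160 and -15; difference -29145.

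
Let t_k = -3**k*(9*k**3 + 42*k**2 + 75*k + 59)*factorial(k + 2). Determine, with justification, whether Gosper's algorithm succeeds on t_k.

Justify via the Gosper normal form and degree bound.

Yes. s_k = -3**k*(3*k**2 + 4)*factorial(k + 2).

r(k) = 3*(9*k**4 + 96*k**3 + 393*k**2 + 743*k + 555)/(9*k**3 + 42*k**2 + 75*k + 59) after simplifying.
A = 3*k + 9, B = 1, C = k**3 + 14*k**2/3 + 25*k/3 + 59/9.
f must satisfy (3*k + 9)·f(k+1) − (1)·f(k) = k**3 + 14*k**2/3 + 25*k/3 + 59/9.
deg f ≤ 2 (via 1,0,3).
A polynomial solution: f(k) = (3*k**2 + 4)/9.
Certificate R = B(k−1)f/C = (3*k**2 + 4)/(9*k**3 + 42*k**2 + 75*k + 59) gives s_k = -3**k*(3*k**2 + 4)*factorial(k + 2).
s_(k+1) − s_k = -3**k*(9*k**3 + 42*k**2 + 75*k + 59)*factorial(k + 2) = t_k.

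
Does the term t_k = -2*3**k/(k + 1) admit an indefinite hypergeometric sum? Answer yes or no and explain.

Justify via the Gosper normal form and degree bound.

No — t_k has no hypergeometric antidifference.

The ratio is 3*(k + 1)/(k + 2).
Normal form (A,B,C) = (3*k + 3, k + 2, 1).
Key eq: (3*k + 3)·f(k+1) = (k + 1)·f(k) + (1).
Degrees (1,1,0) ⇒ d ≤ -1.
Bound -1 < 0, so the key equation has no polynomial solution.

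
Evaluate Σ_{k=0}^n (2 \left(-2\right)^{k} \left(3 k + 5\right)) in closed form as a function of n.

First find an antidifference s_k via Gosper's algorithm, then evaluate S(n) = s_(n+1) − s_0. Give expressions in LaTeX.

S(n) = 4 \left(-2\right)^{n} n + 8 \left(-2\right)^{n} + 2

Compute t_(k+1)/t_k: get 2*(-3*k - 8)/(3*k + 5).
Gosper form: A/B · C(k+1)/C(k) with A=-2, B=1, C=k + 5/3.
Set up (-2)·f(k+1) − (1)·f(k) − (k + 5/3) = 0.
deg f ≤ 1 (via 0,0,1).
Solving with deg f ≤ 1: f(k) = -(k + 1)/3.
So s_k = (B(k−1)f/C)·t_k = (-(k + 1)/(3*k + 5))·t_k = (-2)**(k + 1)*(k + 1).
Check: Δs_k = 2*(-2)**k*(3*k + 5). ✓
Σ_(k=0)^n t_k = s_(n+1) − s_(0) = ((-2)**(n + 2)*(n + 2)) − (-2), i.e. 4*(-2)**n*n + 8*(-2)**n + 2.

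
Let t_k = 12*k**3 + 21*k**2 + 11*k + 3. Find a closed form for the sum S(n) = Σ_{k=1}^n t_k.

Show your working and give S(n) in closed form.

t_(k+1)/t_k = (12*k**3 + 57*k**2 + 89*k + 47)/(12*k**3 + 21*k**2 + 11*k + 3).
Normal form (A,B,C) = (1, 1, k**3 + 7*k**2/4 + 11*k/12 + 1/4).
Key eq: (1)·f(k+1) = (1)·f(k) + (k**3 + 7*k**2/4 + 11*k/12 + 1/4).
Bound: deg f ≤ 4.
Solving with deg f ≤ 4: f(k) = k*(3*k**3 + k**2 - 2*k + 1)/12.
R(k) = B(k−1)·f(k)/C(k) = k*(3*k**3 + k**2 - 2*k + 1)/(12*k**3 + 21*k**2 + 11*k + 3); s_k = R·t_k = k*(3*k**3 + k**2 - 2*k + 1).
s_(k+1) − s_k = 12*k**3 + 21*k**2 + 11*k + 3 = t_k.
s_(n+1) = 3*n**4 + 13*n**3 + 19*n**2 + 12*n + 3 and s_(1) = 3, so S(n) = n*(3*n**3 + 13*n**2 + 19*n + 12).

S(n) = n*(3*n**3 + 13*n**2 + 19*n + 12)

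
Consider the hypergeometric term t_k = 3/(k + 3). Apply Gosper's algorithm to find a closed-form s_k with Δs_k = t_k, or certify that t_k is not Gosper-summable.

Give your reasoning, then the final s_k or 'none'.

r(k) = (k + 3)/(k + 4) after simplifying.
Factor: A=k + 3; B=k + 4; C=1.
Solve (k + 3)·f(k+1) − (k + 3)·f(k) = 1.
Bound: deg f ≤ 0.
Write f(k) = c0. Then LHS − RHS = -1, requiring -1 = 0: contradictory. No certificate.

no hypergeometric antidifference exists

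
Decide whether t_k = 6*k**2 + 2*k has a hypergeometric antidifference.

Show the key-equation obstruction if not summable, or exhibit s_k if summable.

Step 1: r(k) = (k + 3*(k + 1)**2 + 1)/(k*(3*k + 1)).
Gosper form: A/B · C(k+1)/C(k) with A=1, B=1, C=k**2 + k/3.
Key eq: (1)·f(k+1) = (1)·f(k) + (k**2 + k/3).
Degrees (0,0,2) ⇒ d ≤ 3.
Coefficient equations give f(k) = k**2*(k - 1)/3.
R(k) = B(k−1)·f(k)/C(k) = k*(k - 1)/(3*k + 1); s_k = R·t_k = 2*k**2*(k - 1).
Check: Δs_k = 2*k*(3*k + 1). ✓

Yes. s_k = 2*k**2*(k - 1).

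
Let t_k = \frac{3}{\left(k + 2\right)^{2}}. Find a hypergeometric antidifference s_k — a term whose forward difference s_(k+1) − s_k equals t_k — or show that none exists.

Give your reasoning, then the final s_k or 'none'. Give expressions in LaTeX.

Ratio r(k) = (k + 2)**2/(k + 3)**2.
So A=k**2 + 4*k + 4 and B=k**2 + 6*k + 9, with C=1.
Solve (k**2 + 4*k + 4)·f(k+1) − (k**2 + 4*k + 4)·f(k) = 1.
deg f ≤ 0 (via 2,2,0).
Generic f = c0 gives residual -1; -1 = 0 cannot hold, so t_k is not Gosper-summable.

not Gosper-summable; s_k does not exist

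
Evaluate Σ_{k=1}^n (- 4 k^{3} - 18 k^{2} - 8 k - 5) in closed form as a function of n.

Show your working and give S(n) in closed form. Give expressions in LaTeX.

S(n) = n \left(- n^{3} - 8 n^{2} - 14 n - 12\right)

r(k) = (4*k**3 + 30*k**2 + 56*k + 35)/(4*k**3 + 18*k**2 + 8*k + 5) after simplifying.
So A=1 and B=1, with C=k**3 + 9*k**2/2 + 2*k + 5/4.
f must satisfy (1)·f(k+1) − (1)·f(k) = k**3 + 9*k**2/2 + 2*k + 5/4.
Bound: deg f ≤ 4.
Match coefficients ⇒ f(k) = k*(k**3 + 4*k**2 - 4*k + 4)/4.
Certificate R = B(k−1)f/C = k*(k**3 + 4*k**2 - 4*k + 4)/(4*k**3 + 18*k**2 + 8*k + 5) gives s_k = k*(-k**3 - 4*k**2 + 4*k - 4).
Verify: -4*k**3 - 18*k**2 - 8*k - 5 matches t_k.
s_(n+1) = -n**4 - 8*n**3 - 14*n**2 - 12*n - 5 and s_(1) = -5, so S(n) = n*(-n**3 - 8*n**2 - 14*n - 12).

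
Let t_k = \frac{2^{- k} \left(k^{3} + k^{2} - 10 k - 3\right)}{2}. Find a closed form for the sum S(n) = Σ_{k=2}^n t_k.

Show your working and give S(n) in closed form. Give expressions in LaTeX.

Step 1: r(k) = (k**3 + 4*k**2 - 5*k - 11)/(2*(k**3 + k**2 - 10*k - 3)).
A = 1/2, B = 1, C = k**3 + k**2 - 10*k - 3.
Need (1/2)·f(k+1) − (1)·f(k) = k**3 + k**2 - 10*k - 3.
From deg A=0, deg B=0, deg C=3: d=3.
Solve for f: f(k) = -2*(k**3 + 4*k**2 + k + 3) (degree 3 ≤ 3).
Get s_k = R·t_k = (-k**3 - 4*k**2 - k - 3)/2**k with R(k) = B(k−1)f(k)/C(k) = -2*(k**3 + 4*k**2 + k + 3)/(k**3 + k**2 - 10*k - 3).
Verify: (k**3 + k**2 - 10*k - 3)/(2*2**k) matches t_k.
Telescope: S(n) = s_(n+1) − s_(2) = 2**(-n - 1)*(-n**3 - 7*n**2 - 12*n - 9) − (-29/4) = 2**(-n - 2)*(29*2**n - 2*n**3 - 14*n**2 - 24*n - 18).

S(n) = 2^{- n - 2} \left(29 \cdot 2^{n} - 2 n^{3} - 14 n^{2} - 24 n - 18\right)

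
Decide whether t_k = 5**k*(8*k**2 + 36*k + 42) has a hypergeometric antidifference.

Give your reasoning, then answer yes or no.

Yes. s_k = 5**k*(2*k**2 + 4*k + 3).

Step 1: r(k) = 5*(4*k**2 + 26*k + 43)/(4*k**2 + 18*k + 21).
Take A(k)=5, B(k)=1, C(k)=k**2 + 9*k/2 + 21/4.
Set up (5)·f(k+1) − (1)·f(k) − (k**2 + 9*k/2 + 21/4) = 0.
From deg A=0, deg B=0, deg C=2: d=2.
Coefficient equations give f(k) = (2*k**2 + 4*k + 3)/8.
So s_k = (B(k−1)f/C)·t_k = ((2*k**2 + 4*k + 3)/(2*(4*k**2 + 18*k + 21)))·t_k = 5**k*(2*k**2 + 4*k + 3).
Verify: 5**k*(8*k**2 + 36*k + 42) matches t_k.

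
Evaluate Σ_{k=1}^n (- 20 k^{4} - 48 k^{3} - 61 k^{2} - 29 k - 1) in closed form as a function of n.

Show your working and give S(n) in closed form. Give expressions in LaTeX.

r(k) = (20*k**4 + 128*k**3 + 325*k**2 + 375*k + 159)/(20*k**4 + 48*k**3 + 61*k**2 + 29*k + 1) after simplifying.
Normal form (A,B,C) = (1, 1, k**4 + 12*k**3/5 + 61*k**2/20 + 29*k/20 + 1/20).
Solve (1)·f(k+1) − (1)·f(k) = k**4 + 12*k**3/5 + 61*k**2/20 + 29*k/20 + 1/20.
Bound: deg f ≤ 5.
Match coefficients ⇒ f(k) = k*(4*k**4 + 2*k**3 + 3*k**2 - 4*k - 4)/20.
Certificate R = B(k−1)f/C = k*(4*k**4 + 2*k**3 + 3*k**2 - 4*k - 4)/(20*k**4 + 48*k**3 + 61*k**2 + 29*k + 1) gives s_k = k*(-4*k**4 - 2*k**3 - 3*k**2 + 4*k + 4).
s_(k+1) − s_k = -20*k**4 - 48*k**3 - 61*k**2 - 29*k - 1 = t_k.
Telescope: S(n) = s_(n+1) − s_(1) = -4*n**5 - 22*n**4 - 51*n**3 - 57*n**2 - 25*n - 1 − (-1) = n*(-4*n**4 - 22*n**3 - 51*n**2 - 57*n - 25).

S(n) = n \left(- 4 n^{4} - 22 n^{3} - 51 n^{2} - 57 n - 25\right)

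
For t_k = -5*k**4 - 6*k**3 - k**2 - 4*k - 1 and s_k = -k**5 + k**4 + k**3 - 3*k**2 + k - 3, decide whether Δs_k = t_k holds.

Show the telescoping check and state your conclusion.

s_(k+1) = k - (k + 1)**5 + (k + 1)**4 + (k + 1)**3 - 3*(k + 1)**2 - 2
s_(k+1) − s_k = -5*k**4 - 6*k**3 - k**2 - 4*k - 1
(s_(k+1) − s_k) − t_k = 0

Valid: the claim telescopes to t_k.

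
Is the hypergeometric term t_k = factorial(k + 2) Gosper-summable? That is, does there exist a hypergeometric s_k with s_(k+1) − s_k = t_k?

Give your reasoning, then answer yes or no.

No — t_k has no hypergeometric antidifference.

Compute t_(k+1)/t_k: get k + 3.
Factor: A=k + 3; B=1; C=1.
Need (k + 3)·f(k+1) − (1)·f(k) = 1.
From deg A=1, deg B=0, deg C=0: d=-1.
d = -1 < 0 ⇒ no nonzero polynomial f; not summable.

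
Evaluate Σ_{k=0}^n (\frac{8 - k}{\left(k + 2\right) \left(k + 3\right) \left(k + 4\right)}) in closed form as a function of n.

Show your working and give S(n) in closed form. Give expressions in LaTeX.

r(k) = (k - 7)*(k + 2)/((k - 8)*(k + 5)) after simplifying.
So A=k + 2 and B=k + 5, with C=k - 8.
Need (k + 2)·f(k+1) − (k + 4)·f(k) = k - 8.
Bound: deg f ≤ 2.
A polynomial solution: f(k) = -k*(k + 7)/2.
Get s_k = R·t_k = k*(k + 7)/(2*(k + 2)*(k + 3)) with R(k) = B(k−1)f(k)/C(k) = -k*(k + 4)*(k + 7)/(2*(k - 8)).
s_(k+1) − s_k = (8 - k)/(k**3 + 9*k**2 + 26*k + 24) = t_k.
Telescope: S(n) = s_(n+1) − s_(0) = (n**2 + 9*n + 8)/(2*(n**2 + 7*n + 12)) − (0) = (n**2 + 9*n + 8)/(2*(n**2 + 7*n + 12)).

S(n) = \frac{n^{2} + 9 n + 8}{2 \left(n^{2} + 7 n + 12\right)}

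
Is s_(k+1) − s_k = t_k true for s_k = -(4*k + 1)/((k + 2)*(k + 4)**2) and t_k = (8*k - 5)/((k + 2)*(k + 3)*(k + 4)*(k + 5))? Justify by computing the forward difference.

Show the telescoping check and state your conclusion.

s_(k+1) = (-4*k - 5)/((k + 3)*(k + 5)**2)
s_(k+1) − s_k = (8*k**3 + 55*k**2 + 67*k - 85)/(k**6 + 23*k**5 + 217*k**4 + 1073*k**3 + 2926*k**2 + 4160*k + 2400)
(s_(k+1) − s_k) − t_k = 3*(-4*k**2 - 16*k + 5)/(k**6 + 23*k**5 + 217*k**4 + 1073*k**3 + 2926*k**2 + 4160*k + 2400)

Invalid: residual 3*(-4*k**2 - 16*k + 5)/(k**6 + 23*k**5 + 217*k**4 + 1073*k**3 + 2926*k**2 + 4160*k + 2400) ≠ 0.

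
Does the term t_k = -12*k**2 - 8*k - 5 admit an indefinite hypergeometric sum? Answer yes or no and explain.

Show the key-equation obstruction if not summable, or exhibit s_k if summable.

Step 1: r(k) = (12*k**2 + 32*k + 25)/(12*k**2 + 8*k + 5).
Factor: A=1; B=1; C=k**2 + 2*k/3 + 5/12.
Need (1)·f(k+1) − (1)·f(k) = k**2 + 2*k/3 + 5/12.
From deg A=0, deg B=0, deg C=2: d=3.
Match coefficients ⇒ f(k) = k*(4*k**2 - 2*k + 3)/12.
R(k) = B(k−1)·f(k)/C(k) = k*(4*k**2 - 2*k + 3)/(12*k**2 + 8*k + 5); s_k = R·t_k = k*(-4*k**2 + 2*k - 3).
s_(k+1) − s_k = -12*k**2 - 8*k - 5 = t_k.

Yes. s_k = k*(-4*k**2 + 2*k - 3).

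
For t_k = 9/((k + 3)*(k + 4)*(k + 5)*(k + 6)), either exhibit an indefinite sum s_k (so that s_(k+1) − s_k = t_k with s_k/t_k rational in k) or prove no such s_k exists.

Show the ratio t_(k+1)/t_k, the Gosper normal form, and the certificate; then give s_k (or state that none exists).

s_k = k*(k**2 + 12*k + 47)/(20*(k + 3)*(k + 4)*(k + 5))

Step 1: r(k) = (k + 3)/(k + 7).
Factor: A=k + 3; B=k + 7; C=1.
Key eq: (k + 3)·f(k+1) = (k + 6)·f(k) + (1).
Degrees (1,1,0) ⇒ d ≤ 3.
Solving with deg f ≤ 3: f(k) = k*(k**2 + 12*k + 47)/180.
So s_k = (B(k−1)f/C)·t_k = (k*(k + 6)*(k**2 + 12*k + 47)/180)·t_k = k*(k**2 + 12*k + 47)/(20*(k + 3)*(k + 4)*(k + 5)).
Check: Δs_k = 9/(k**4 + 18*k**3 + 119*k**2 + 342*k + 360). ✓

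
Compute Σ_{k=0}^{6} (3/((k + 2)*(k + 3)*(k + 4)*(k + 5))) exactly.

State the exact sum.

Compute t_(k+1)/t_k: get (k + 2)/(k + 6).
Take A(k)=k + 2, B(k)=k + 6, C(k)=1.
Need (k + 2)·f(k+1) − (k + 5)·f(k) = 1.
d = 3 from the (1,1,0) case.
Coefficient equations give f(k) = k*(k**2 + 9*k + 26)/72.
So s_k = (B(k−1)f/C)·t_k = (k*(k + 5)*(k**2 + 9*k + 26)/72)·t_k = k*(k**2 + 9*k + 26)/(24*(k + 2)*(k + 3)*(k + 4)).
Δs = 3/(k**4 + 14*k**3 + 71*k**2 + 154*k + 120), as required.
Σ_(k=0)^(6) t_k = s_(7) − s_(0) = 161/3960 − (0) = 161/3960.

Σ = 161/3960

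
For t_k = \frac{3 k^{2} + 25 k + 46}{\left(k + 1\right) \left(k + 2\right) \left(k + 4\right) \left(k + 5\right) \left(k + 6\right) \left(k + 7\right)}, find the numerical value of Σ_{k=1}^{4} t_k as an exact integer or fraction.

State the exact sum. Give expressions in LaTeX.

Σ = 131/10395

Ratio r(k) = (k + 1)*(k + 4)*(25*k + 3*(k + 1)**2 + 71)/((k + 3)*(k + 8)*(3*k**2 + 25*k + 46)).
Normal form (A,B,C) = (k + 1, k + 8, k**3 + 34*k**2/3 + 121*k/3 + 46).
Need (k + 1)·f(k+1) − (k + 7)·f(k) = k**3 + 34*k**2/3 + 121*k/3 + 46.
From deg A=1, deg B=1, deg C=3: d=6.
A polynomial solution: f(k) = k*(k + 2)*(k + 3)*(k + 5)*(k**2 + 11*k + 34)/72.
So s_k = (B(k−1)f/C)·t_k = (k*(k + 2)*(k + 5)*(k + 7)*(k**2 + 11*k + 34)/(24*(3*k**2 + 25*k + 46)))·t_k = k*(k**2 + 11*k + 34)/(24*(k**3 + 11*k**2 + 34*k + 24)).
Δs = (3*k**2 + 25*k + 46)/(k**6 + 25*k**5 + 247*k**4 + 1219*k**3 + 3112*k**2 + 3796*k + 1680), as required.
Telescoping: Σ = s_(5) − s_(1) = 95/2376 − (23/840) = 131/10395.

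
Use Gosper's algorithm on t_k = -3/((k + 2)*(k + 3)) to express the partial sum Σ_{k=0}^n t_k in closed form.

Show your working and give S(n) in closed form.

r(k) = (k + 2)/(k + 4) after simplifying.
A = k + 2, B = k + 4, C = 1.
Set up (k + 2)·f(k+1) − (k + 3)·f(k) − (1) = 0.
From deg A=1, deg B=1, deg C=0: d=1.
Solve for f: f(k) = k/2 (degree 1 ≤ 1).
Certificate R = B(k−1)f/C = k*(k + 3)/2 gives s_k = -3*k/(2*k + 4).
Δs = -3/(k**2 + 5*k + 6), as required.
Evaluate: s_(n+1) = 3*(-n - 1)/(2*(n + 3)); subtract s_(0) = 0 ⇒ S(n) = 3*(-n - 1)/(2*(n + 3)).

S(n) = 3*(-n - 1)/(2*(n + 3))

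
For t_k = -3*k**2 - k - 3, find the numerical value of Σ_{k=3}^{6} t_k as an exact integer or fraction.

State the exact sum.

r(k) = (k + 3*(k + 1)**2 + 4)/(3*k**2 + k + 3) after simplifying.
So A=1 and B=1, with C=k**2 + k/3 + 1.
Solve (1)·f(k+1) − (1)·f(k) = k**2 + k/3 + 1.
From deg A=0, deg B=0, deg C=2: d=3.
Coefficient equations give f(k) = k*(k**2 - k + 3)/3.
Then R = B(k−1)f/C = k*(k**2 - k + 3)/(3*k**2 + k + 3), so s_k = R(k)·t_k = k*(-k**2 + k - 3).
Δs = -3*k**2 - k - 3, as required.
Σ_(k=3)^(6) t_k = s_(7) − s_(3) = -315 − (-27) = -288.

Σ = -288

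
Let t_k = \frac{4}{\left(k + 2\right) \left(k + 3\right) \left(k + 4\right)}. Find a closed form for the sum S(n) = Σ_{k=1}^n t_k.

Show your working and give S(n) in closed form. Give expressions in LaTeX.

S(n) = \frac{n \left(n + 7\right)}{6 \left(n^{2} + 7 n + 12\right)}

Compute t_(k+1)/t_k: get (k + 2)/(k + 5).
So A=k + 2 and B=k + 5, with C=1.
Key eq: (k + 2)·f(k+1) = (k + 4)·f(k) + (1).
deg f ≤ 2 (via 1,1,0).
Coefficient equations give f(k) = k*(k + 5)/12.
Get s_k = R·t_k = k*(k + 5)/(3*(k + 2)*(k + 3)) with R(k) = B(k−1)f(k)/C(k) = k*(k + 4)*(k + 5)/12.
s_(k+1) − s_k = 4/(k**3 + 9*k**2 + 26*k + 24) = t_k.
Telescope: S(n) = s_(n+1) − s_(1) = (n**2 + 7*n + 6)/(3*(n**2 + 7*n + 12)) − (1/6) = n*(n + 7)/(6*(n**2 + 7*n + 12)).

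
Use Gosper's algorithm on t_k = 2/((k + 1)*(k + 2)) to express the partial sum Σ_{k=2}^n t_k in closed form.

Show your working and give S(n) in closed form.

Compute t_(k+1)/t_k: get (k + 1)/(k + 3).
A = k + 1, B = k + 3, C = 1.
Solve (k + 1)·f(k+1) − (k + 2)·f(k) = 1.
d = 1 from the (1,1,0) case.
Coefficient equations give f(k) = k.
Then R = B(k−1)f/C = k*(k + 2), so s_k = R(k)·t_k = 2*k/(k + 1).
Verify: 2/(k**2 + 3*k + 2) matches t_k.
Telescope: S(n) = s_(n+1) − s_(2) = 2*(n + 1)/(n + 2) − (4/3) = 2*(n - 1)/(3*(n + 2)).

S(n) = 2*(n - 1)/(3*(n + 2))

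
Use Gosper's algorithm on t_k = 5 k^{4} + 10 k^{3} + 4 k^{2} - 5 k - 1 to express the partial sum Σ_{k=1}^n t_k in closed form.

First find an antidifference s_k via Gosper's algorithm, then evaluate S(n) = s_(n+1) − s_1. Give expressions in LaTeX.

t_(k+1)/t_k = (5*k**4 + 30*k**3 + 64*k**2 + 53*k + 13)/(5*k**4 + 10*k**3 + 4*k**2 - 5*k - 1).
A = 1, B = 1, C = k**4 + 2*k**3 + 4*k**2/5 - k - 1/5.
Need (1)·f(k+1) − (1)·f(k) = k**4 + 2*k**3 + 4*k**2/5 - k - 1/5.
Degrees (0,0,4) ⇒ d ≤ 5.
Solving with deg f ≤ 5: f(k) = k*(k**4 - 2*k**2 - 2*k + 2)/5.
R(k) = B(k−1)·f(k)/C(k) = k*(k**4 - 2*k**2 - 2*k + 2)/(5*k**4 + 10*k**3 + 4*k**2 - 5*k - 1); s_k = R·t_k = k*(k**4 - 2*k**2 - 2*k + 2).
Check: Δs_k = 5*k**4 + 10*k**3 + 4*k**2 - 5*k - 1. ✓
Σ_(k=1)^n t_k = s_(n+1) − s_(1) = (n**5 + 5*n**4 + 8*n**3 + 2*n**2 - 3*n - 1) − (-1), i.e. n*(n**4 + 5*n**3 + 8*n**2 + 2*n - 3).

S(n) = n \left(n^{4} + 5 n^{3} + 8 n^{2} + 2 n - 3\right)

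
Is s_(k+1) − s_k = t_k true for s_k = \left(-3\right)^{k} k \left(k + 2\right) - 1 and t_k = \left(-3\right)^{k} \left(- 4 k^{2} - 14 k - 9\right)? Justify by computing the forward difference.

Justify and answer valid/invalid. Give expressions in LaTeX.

valid (s_(k+1) − s_k reduces to t_k)

s_(k+1) = (-3)**(k + 1)*(k + 1)*(k + 3) - 1
s_(k+1) − s_k = (-3)**k*(-4*k**2 - 14*k - 9)
(s_(k+1) − s_k) − t_k = 0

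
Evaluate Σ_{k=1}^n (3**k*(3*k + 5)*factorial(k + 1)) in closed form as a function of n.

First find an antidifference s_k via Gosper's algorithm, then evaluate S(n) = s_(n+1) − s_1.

S(n) = 3*3**n*factorial(n + 2) - 6

Ratio r(k) = 3*(k + 2)*(3*k + 8)/(3*k + 5).
Normal form (A,B,C) = (3*k + 6, 1, k + 5/3).
f must satisfy (3*k + 6)·f(k+1) − (1)·f(k) = k + 5/3.
Degrees (1,0,1) ⇒ d ≤ 0.
Solve for f: f(k) = 1/3 (degree 0 ≤ 0).
So s_k = (B(k−1)f/C)·t_k = (1/(3*k + 5))·t_k = 3**k*factorial(k + 1).
s_(k+1) − s_k = 3**k*(3*k + 5)*factorial(k + 1) = t_k.
Telescope: S(n) = s_(n+1) − s_(1) = 3**(n + 1)*factorial(n + 2) − (6) = 3*3**n*factorial(n + 2) - 6.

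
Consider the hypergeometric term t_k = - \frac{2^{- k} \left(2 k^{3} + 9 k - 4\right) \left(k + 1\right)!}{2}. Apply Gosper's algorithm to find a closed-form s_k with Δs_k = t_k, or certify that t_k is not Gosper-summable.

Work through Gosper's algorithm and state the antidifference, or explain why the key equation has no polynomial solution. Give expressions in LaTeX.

r(k) = (k + 2)*(9*k + 2*(k + 1)**3 + 5)/(2*(2*k**3 + 9*k - 4)) after simplifying.
Normal form (A,B,C) = (k/2 + 1, 1, k**3 + 9*k/2 - 2).
Need (k/2 + 1)·f(k+1) − (1)·f(k) = k**3 + 9*k/2 - 2.
deg f ≤ 2 (via 1,0,3).
Solving with deg f ≤ 2: f(k) = 2*k**2 - 4*k + 3.
Certificate R = B(k−1)f/C = 2*(2*k**2 - 4*k + 3)/(2*k**3 + 9*k - 4) gives s_k = -(2*k**2 - 4*k + 3)*factorial(k + 1)/2**k.
Verify: -(2*k**3 + 9*k - 4)*factorial(k + 1)/(2*2**k) matches t_k.

s_k = - 2^{- k} \left(2 k^{2} - 4 k + 3\right) \left(k + 1\right)!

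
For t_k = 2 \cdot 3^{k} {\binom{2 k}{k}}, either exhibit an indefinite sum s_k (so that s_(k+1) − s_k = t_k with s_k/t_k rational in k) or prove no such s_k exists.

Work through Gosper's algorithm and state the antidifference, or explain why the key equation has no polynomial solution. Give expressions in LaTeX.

no hypergeometric antidifference exists

Compute t_(k+1)/t_k: get 6*(2*k + 1)/(k + 1).
A = 12*k + 6, B = k + 1, C = 1.
Solve (12*k + 6)·f(k+1) − (k)·f(k) = 1.
Degrees (1,1,0) ⇒ d ≤ -1.
Bound -1 < 0, so the key equation has no polynomial solution.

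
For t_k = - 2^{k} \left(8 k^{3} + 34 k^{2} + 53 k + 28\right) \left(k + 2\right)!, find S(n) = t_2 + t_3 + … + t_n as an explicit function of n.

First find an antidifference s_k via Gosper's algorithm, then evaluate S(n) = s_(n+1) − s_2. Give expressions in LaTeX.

S(n) = - 8 \cdot 2^{n} n^{2} \left(n + 3\right)! - 14 \cdot 2^{n} n \left(n + 3\right)! - 10 \cdot 2^{n} \left(n + 3\right)! + 1536

r(k) = 2*(8*k**4 + 82*k**3 + 319*k**2 + 558*k + 369)/(8*k**3 + 34*k**2 + 53*k + 28) after simplifying.
Factor: A=2*k + 6; B=1; C=k**3 + 17*k**2/4 + 53*k/8 + 7/2.
Key eq: (2*k + 6)·f(k+1) = (1)·f(k) + (k**3 + 17*k**2/4 + 53*k/8 + 7/2).
Bound: deg f ≤ 2.
A polynomial solution: f(k) = (4*k**2 - k + 2)/8.
Get s_k = R·t_k = -2**k*(4*k**2 - k + 2)*factorial(k + 2) with R(k) = B(k−1)f(k)/C(k) = (4*k**2 - k + 2)/(8*k**3 + 34*k**2 + 53*k + 28).
Δs = -2**k*(8*k**3 + 34*k**2 + 53*k + 28)*factorial(k + 2), as required.
Σ_(k=2)^n t_k = s_(n+1) − s_(2) = (-2**(n + 1)*(4*n**2 + 7*n + 5)*factorial(n + 3)) − (-1536), i.e. -8*2**n*n**2*factorial(n + 3) - 14*2**n*n*factorial(n + 3) - 10*2**n*factorial(n + 3) + 1536.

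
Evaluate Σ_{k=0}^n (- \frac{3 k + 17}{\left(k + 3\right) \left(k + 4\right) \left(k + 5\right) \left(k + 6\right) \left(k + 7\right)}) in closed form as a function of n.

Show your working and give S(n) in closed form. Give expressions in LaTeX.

t_(k+1)/t_k = (k + 3)*(3*k + 20)/((k + 8)*(3*k + 17)).
A = k + 3, B = k + 8, C = k + 17/3.
Key eq: (k + 3)·f(k+1) = (k + 7)·f(k) + (k + 17/3).
d = 4 from the (1,1,1) case.
Solve for f: f(k) = k*(k + 5)*(k**2 + 13*k + 54)/216 (degree 4 ≤ 4).
Certificate R = B(k−1)f/C = k*(k + 5)*(k + 7)*(k**2 + 13*k + 54)/(72*(3*k + 17)) gives s_k = k*(-k**2 - 13*k - 54)/(72*(k**3 + 13*k**2 + 54*k + 72)).
Verify: (-3*k - 17)/(k**5 + 25*k**4 + 245*k**3 + 1175*k**2 + 2754*k + 2520) matches t_k.
Telescope: S(n) = s_(n+1) − s_(0) = (-n**3 - 16*n**2 - 83*n - 68)/(72*(n**3 + 16*n**2 + 83*n + 140)) − (0) = (-n**3 - 16*n**2 - 83*n - 68)/(72*(n**3 + 16*n**2 + 83*n + 140)).

S(n) = \frac{- n^{3} - 16 n^{2} - 83 n - 68}{72 \left(n^{3} + 16 n^{2} + 83 n + 140\right)}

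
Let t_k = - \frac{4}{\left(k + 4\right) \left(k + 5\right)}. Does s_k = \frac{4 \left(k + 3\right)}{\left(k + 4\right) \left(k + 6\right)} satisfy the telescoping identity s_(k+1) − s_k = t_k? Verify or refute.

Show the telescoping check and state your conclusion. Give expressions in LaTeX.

Invalid: residual \frac{12 \left(2 k + 11\right)}{k^{4} + 22 k^{3} + 179 k^{2} + 638 k + 840} ≠ 0.

s_(k+1) = 4*(k + 4)/((k + 5)*(k + 7))
s_(k+1) − s_k = 4*(-k**2 - 7*k - 9)/(k**4 + 22*k**3 + 179*k**2 + 638*k + 840)
(s_(k+1) − s_k) − t_k = 12*(2*k + 11)/(k**4 + 22*k**3 + 179*k**2 + 638*k + 840)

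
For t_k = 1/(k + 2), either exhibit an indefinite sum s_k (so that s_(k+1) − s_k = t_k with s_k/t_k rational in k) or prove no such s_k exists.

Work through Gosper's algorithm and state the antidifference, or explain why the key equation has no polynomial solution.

Step 1: r(k) = (k + 2)/(k + 3).
A = k + 2, B = k + 3, C = 1.
Set up (k + 2)·f(k+1) − (k + 2)·f(k) − (1) = 0.
From deg A=1, deg B=1, deg C=0: d=0.
f = c0 ⇒ A·f(k+1) − B(k−1)·f(k) − C = -1. The system {-1 = 0} is inconsistent; no antidifference.

not Gosper-summable; s_k does not exist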